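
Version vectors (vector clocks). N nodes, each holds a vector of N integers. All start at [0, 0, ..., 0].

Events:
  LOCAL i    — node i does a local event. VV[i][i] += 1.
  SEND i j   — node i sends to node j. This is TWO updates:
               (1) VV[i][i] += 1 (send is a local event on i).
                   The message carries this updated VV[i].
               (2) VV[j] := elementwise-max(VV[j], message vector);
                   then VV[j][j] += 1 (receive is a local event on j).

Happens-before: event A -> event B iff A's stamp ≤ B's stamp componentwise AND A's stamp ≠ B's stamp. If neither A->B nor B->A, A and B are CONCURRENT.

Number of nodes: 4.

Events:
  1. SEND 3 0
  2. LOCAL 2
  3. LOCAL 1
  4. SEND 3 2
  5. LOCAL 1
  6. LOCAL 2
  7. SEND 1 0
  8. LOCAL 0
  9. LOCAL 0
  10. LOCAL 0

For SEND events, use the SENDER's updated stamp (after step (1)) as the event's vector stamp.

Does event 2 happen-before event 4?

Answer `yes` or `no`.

Initial: VV[0]=[0, 0, 0, 0]
Initial: VV[1]=[0, 0, 0, 0]
Initial: VV[2]=[0, 0, 0, 0]
Initial: VV[3]=[0, 0, 0, 0]
Event 1: SEND 3->0: VV[3][3]++ -> VV[3]=[0, 0, 0, 1], msg_vec=[0, 0, 0, 1]; VV[0]=max(VV[0],msg_vec) then VV[0][0]++ -> VV[0]=[1, 0, 0, 1]
Event 2: LOCAL 2: VV[2][2]++ -> VV[2]=[0, 0, 1, 0]
Event 3: LOCAL 1: VV[1][1]++ -> VV[1]=[0, 1, 0, 0]
Event 4: SEND 3->2: VV[3][3]++ -> VV[3]=[0, 0, 0, 2], msg_vec=[0, 0, 0, 2]; VV[2]=max(VV[2],msg_vec) then VV[2][2]++ -> VV[2]=[0, 0, 2, 2]
Event 5: LOCAL 1: VV[1][1]++ -> VV[1]=[0, 2, 0, 0]
Event 6: LOCAL 2: VV[2][2]++ -> VV[2]=[0, 0, 3, 2]
Event 7: SEND 1->0: VV[1][1]++ -> VV[1]=[0, 3, 0, 0], msg_vec=[0, 3, 0, 0]; VV[0]=max(VV[0],msg_vec) then VV[0][0]++ -> VV[0]=[2, 3, 0, 1]
Event 8: LOCAL 0: VV[0][0]++ -> VV[0]=[3, 3, 0, 1]
Event 9: LOCAL 0: VV[0][0]++ -> VV[0]=[4, 3, 0, 1]
Event 10: LOCAL 0: VV[0][0]++ -> VV[0]=[5, 3, 0, 1]
Event 2 stamp: [0, 0, 1, 0]
Event 4 stamp: [0, 0, 0, 2]
[0, 0, 1, 0] <= [0, 0, 0, 2]? False. Equal? False. Happens-before: False

Answer: no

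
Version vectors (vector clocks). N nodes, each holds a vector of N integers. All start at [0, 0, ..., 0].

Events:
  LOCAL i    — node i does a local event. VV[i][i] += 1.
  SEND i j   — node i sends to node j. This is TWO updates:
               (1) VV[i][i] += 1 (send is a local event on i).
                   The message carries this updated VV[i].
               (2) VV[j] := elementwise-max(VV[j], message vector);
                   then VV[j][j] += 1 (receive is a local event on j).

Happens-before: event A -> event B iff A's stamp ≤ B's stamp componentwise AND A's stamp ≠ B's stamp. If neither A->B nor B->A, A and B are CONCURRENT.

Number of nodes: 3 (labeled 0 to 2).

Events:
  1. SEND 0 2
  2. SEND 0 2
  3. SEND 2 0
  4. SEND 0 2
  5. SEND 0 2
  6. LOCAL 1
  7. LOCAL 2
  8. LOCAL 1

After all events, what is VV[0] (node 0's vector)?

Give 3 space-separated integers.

Answer: 5 0 3

Derivation:
Initial: VV[0]=[0, 0, 0]
Initial: VV[1]=[0, 0, 0]
Initial: VV[2]=[0, 0, 0]
Event 1: SEND 0->2: VV[0][0]++ -> VV[0]=[1, 0, 0], msg_vec=[1, 0, 0]; VV[2]=max(VV[2],msg_vec) then VV[2][2]++ -> VV[2]=[1, 0, 1]
Event 2: SEND 0->2: VV[0][0]++ -> VV[0]=[2, 0, 0], msg_vec=[2, 0, 0]; VV[2]=max(VV[2],msg_vec) then VV[2][2]++ -> VV[2]=[2, 0, 2]
Event 3: SEND 2->0: VV[2][2]++ -> VV[2]=[2, 0, 3], msg_vec=[2, 0, 3]; VV[0]=max(VV[0],msg_vec) then VV[0][0]++ -> VV[0]=[3, 0, 3]
Event 4: SEND 0->2: VV[0][0]++ -> VV[0]=[4, 0, 3], msg_vec=[4, 0, 3]; VV[2]=max(VV[2],msg_vec) then VV[2][2]++ -> VV[2]=[4, 0, 4]
Event 5: SEND 0->2: VV[0][0]++ -> VV[0]=[5, 0, 3], msg_vec=[5, 0, 3]; VV[2]=max(VV[2],msg_vec) then VV[2][2]++ -> VV[2]=[5, 0, 5]
Event 6: LOCAL 1: VV[1][1]++ -> VV[1]=[0, 1, 0]
Event 7: LOCAL 2: VV[2][2]++ -> VV[2]=[5, 0, 6]
Event 8: LOCAL 1: VV[1][1]++ -> VV[1]=[0, 2, 0]
Final vectors: VV[0]=[5, 0, 3]; VV[1]=[0, 2, 0]; VV[2]=[5, 0, 6]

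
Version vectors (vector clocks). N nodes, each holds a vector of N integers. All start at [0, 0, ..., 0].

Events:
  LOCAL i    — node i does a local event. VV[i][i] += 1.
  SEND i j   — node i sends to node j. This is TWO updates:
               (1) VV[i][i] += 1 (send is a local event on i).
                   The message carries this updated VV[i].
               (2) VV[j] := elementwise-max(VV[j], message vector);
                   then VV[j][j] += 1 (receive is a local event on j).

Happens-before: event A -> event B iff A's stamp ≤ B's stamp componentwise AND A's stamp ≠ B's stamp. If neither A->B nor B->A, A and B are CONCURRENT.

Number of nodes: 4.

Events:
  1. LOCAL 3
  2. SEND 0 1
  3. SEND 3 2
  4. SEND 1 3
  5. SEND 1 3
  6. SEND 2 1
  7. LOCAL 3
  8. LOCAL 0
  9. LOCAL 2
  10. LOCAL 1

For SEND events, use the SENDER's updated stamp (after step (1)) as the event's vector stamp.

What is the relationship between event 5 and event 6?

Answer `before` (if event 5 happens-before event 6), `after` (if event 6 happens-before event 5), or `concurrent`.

Answer: concurrent

Derivation:
Initial: VV[0]=[0, 0, 0, 0]
Initial: VV[1]=[0, 0, 0, 0]
Initial: VV[2]=[0, 0, 0, 0]
Initial: VV[3]=[0, 0, 0, 0]
Event 1: LOCAL 3: VV[3][3]++ -> VV[3]=[0, 0, 0, 1]
Event 2: SEND 0->1: VV[0][0]++ -> VV[0]=[1, 0, 0, 0], msg_vec=[1, 0, 0, 0]; VV[1]=max(VV[1],msg_vec) then VV[1][1]++ -> VV[1]=[1, 1, 0, 0]
Event 3: SEND 3->2: VV[3][3]++ -> VV[3]=[0, 0, 0, 2], msg_vec=[0, 0, 0, 2]; VV[2]=max(VV[2],msg_vec) then VV[2][2]++ -> VV[2]=[0, 0, 1, 2]
Event 4: SEND 1->3: VV[1][1]++ -> VV[1]=[1, 2, 0, 0], msg_vec=[1, 2, 0, 0]; VV[3]=max(VV[3],msg_vec) then VV[3][3]++ -> VV[3]=[1, 2, 0, 3]
Event 5: SEND 1->3: VV[1][1]++ -> VV[1]=[1, 3, 0, 0], msg_vec=[1, 3, 0, 0]; VV[3]=max(VV[3],msg_vec) then VV[3][3]++ -> VV[3]=[1, 3, 0, 4]
Event 6: SEND 2->1: VV[2][2]++ -> VV[2]=[0, 0, 2, 2], msg_vec=[0, 0, 2, 2]; VV[1]=max(VV[1],msg_vec) then VV[1][1]++ -> VV[1]=[1, 4, 2, 2]
Event 7: LOCAL 3: VV[3][3]++ -> VV[3]=[1, 3, 0, 5]
Event 8: LOCAL 0: VV[0][0]++ -> VV[0]=[2, 0, 0, 0]
Event 9: LOCAL 2: VV[2][2]++ -> VV[2]=[0, 0, 3, 2]
Event 10: LOCAL 1: VV[1][1]++ -> VV[1]=[1, 5, 2, 2]
Event 5 stamp: [1, 3, 0, 0]
Event 6 stamp: [0, 0, 2, 2]
[1, 3, 0, 0] <= [0, 0, 2, 2]? False
[0, 0, 2, 2] <= [1, 3, 0, 0]? False
Relation: concurrent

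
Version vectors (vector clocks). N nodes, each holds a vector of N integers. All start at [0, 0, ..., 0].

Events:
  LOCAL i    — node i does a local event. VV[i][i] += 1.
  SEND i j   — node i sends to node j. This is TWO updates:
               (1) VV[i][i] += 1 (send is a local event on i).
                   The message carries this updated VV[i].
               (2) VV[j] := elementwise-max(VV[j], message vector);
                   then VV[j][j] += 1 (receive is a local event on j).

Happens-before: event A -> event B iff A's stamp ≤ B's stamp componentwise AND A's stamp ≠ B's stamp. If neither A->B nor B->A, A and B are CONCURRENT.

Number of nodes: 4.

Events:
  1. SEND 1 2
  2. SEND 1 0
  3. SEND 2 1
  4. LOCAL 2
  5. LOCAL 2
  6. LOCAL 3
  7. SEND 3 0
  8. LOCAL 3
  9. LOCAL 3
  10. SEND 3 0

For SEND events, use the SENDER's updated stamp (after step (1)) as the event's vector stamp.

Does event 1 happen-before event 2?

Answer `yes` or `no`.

Initial: VV[0]=[0, 0, 0, 0]
Initial: VV[1]=[0, 0, 0, 0]
Initial: VV[2]=[0, 0, 0, 0]
Initial: VV[3]=[0, 0, 0, 0]
Event 1: SEND 1->2: VV[1][1]++ -> VV[1]=[0, 1, 0, 0], msg_vec=[0, 1, 0, 0]; VV[2]=max(VV[2],msg_vec) then VV[2][2]++ -> VV[2]=[0, 1, 1, 0]
Event 2: SEND 1->0: VV[1][1]++ -> VV[1]=[0, 2, 0, 0], msg_vec=[0, 2, 0, 0]; VV[0]=max(VV[0],msg_vec) then VV[0][0]++ -> VV[0]=[1, 2, 0, 0]
Event 3: SEND 2->1: VV[2][2]++ -> VV[2]=[0, 1, 2, 0], msg_vec=[0, 1, 2, 0]; VV[1]=max(VV[1],msg_vec) then VV[1][1]++ -> VV[1]=[0, 3, 2, 0]
Event 4: LOCAL 2: VV[2][2]++ -> VV[2]=[0, 1, 3, 0]
Event 5: LOCAL 2: VV[2][2]++ -> VV[2]=[0, 1, 4, 0]
Event 6: LOCAL 3: VV[3][3]++ -> VV[3]=[0, 0, 0, 1]
Event 7: SEND 3->0: VV[3][3]++ -> VV[3]=[0, 0, 0, 2], msg_vec=[0, 0, 0, 2]; VV[0]=max(VV[0],msg_vec) then VV[0][0]++ -> VV[0]=[2, 2, 0, 2]
Event 8: LOCAL 3: VV[3][3]++ -> VV[3]=[0, 0, 0, 3]
Event 9: LOCAL 3: VV[3][3]++ -> VV[3]=[0, 0, 0, 4]
Event 10: SEND 3->0: VV[3][3]++ -> VV[3]=[0, 0, 0, 5], msg_vec=[0, 0, 0, 5]; VV[0]=max(VV[0],msg_vec) then VV[0][0]++ -> VV[0]=[3, 2, 0, 5]
Event 1 stamp: [0, 1, 0, 0]
Event 2 stamp: [0, 2, 0, 0]
[0, 1, 0, 0] <= [0, 2, 0, 0]? True. Equal? False. Happens-before: True

Answer: yes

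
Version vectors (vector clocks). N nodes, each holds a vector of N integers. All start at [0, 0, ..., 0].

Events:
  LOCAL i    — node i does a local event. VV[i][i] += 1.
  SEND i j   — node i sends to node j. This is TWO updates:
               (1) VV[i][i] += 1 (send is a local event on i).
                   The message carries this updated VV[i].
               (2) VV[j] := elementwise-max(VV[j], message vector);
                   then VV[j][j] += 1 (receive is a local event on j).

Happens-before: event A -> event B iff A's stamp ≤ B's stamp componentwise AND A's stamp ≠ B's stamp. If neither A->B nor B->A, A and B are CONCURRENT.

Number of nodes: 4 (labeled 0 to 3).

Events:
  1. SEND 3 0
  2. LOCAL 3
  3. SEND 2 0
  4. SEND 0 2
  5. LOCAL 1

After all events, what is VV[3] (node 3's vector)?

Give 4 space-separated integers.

Answer: 0 0 0 2

Derivation:
Initial: VV[0]=[0, 0, 0, 0]
Initial: VV[1]=[0, 0, 0, 0]
Initial: VV[2]=[0, 0, 0, 0]
Initial: VV[3]=[0, 0, 0, 0]
Event 1: SEND 3->0: VV[3][3]++ -> VV[3]=[0, 0, 0, 1], msg_vec=[0, 0, 0, 1]; VV[0]=max(VV[0],msg_vec) then VV[0][0]++ -> VV[0]=[1, 0, 0, 1]
Event 2: LOCAL 3: VV[3][3]++ -> VV[3]=[0, 0, 0, 2]
Event 3: SEND 2->0: VV[2][2]++ -> VV[2]=[0, 0, 1, 0], msg_vec=[0, 0, 1, 0]; VV[0]=max(VV[0],msg_vec) then VV[0][0]++ -> VV[0]=[2, 0, 1, 1]
Event 4: SEND 0->2: VV[0][0]++ -> VV[0]=[3, 0, 1, 1], msg_vec=[3, 0, 1, 1]; VV[2]=max(VV[2],msg_vec) then VV[2][2]++ -> VV[2]=[3, 0, 2, 1]
Event 5: LOCAL 1: VV[1][1]++ -> VV[1]=[0, 1, 0, 0]
Final vectors: VV[0]=[3, 0, 1, 1]; VV[1]=[0, 1, 0, 0]; VV[2]=[3, 0, 2, 1]; VV[3]=[0, 0, 0, 2]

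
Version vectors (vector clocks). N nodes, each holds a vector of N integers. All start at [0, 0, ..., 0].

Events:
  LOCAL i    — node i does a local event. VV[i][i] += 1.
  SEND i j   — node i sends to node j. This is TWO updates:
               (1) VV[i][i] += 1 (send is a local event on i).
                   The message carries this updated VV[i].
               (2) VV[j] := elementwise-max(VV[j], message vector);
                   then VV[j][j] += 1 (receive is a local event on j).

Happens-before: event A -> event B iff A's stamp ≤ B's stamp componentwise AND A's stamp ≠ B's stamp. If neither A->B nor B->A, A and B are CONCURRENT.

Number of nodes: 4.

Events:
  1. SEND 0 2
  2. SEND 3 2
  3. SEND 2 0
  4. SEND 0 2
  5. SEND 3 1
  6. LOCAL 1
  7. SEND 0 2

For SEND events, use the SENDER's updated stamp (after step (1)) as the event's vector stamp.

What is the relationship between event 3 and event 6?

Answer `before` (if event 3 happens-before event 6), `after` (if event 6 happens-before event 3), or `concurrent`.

Answer: concurrent

Derivation:
Initial: VV[0]=[0, 0, 0, 0]
Initial: VV[1]=[0, 0, 0, 0]
Initial: VV[2]=[0, 0, 0, 0]
Initial: VV[3]=[0, 0, 0, 0]
Event 1: SEND 0->2: VV[0][0]++ -> VV[0]=[1, 0, 0, 0], msg_vec=[1, 0, 0, 0]; VV[2]=max(VV[2],msg_vec) then VV[2][2]++ -> VV[2]=[1, 0, 1, 0]
Event 2: SEND 3->2: VV[3][3]++ -> VV[3]=[0, 0, 0, 1], msg_vec=[0, 0, 0, 1]; VV[2]=max(VV[2],msg_vec) then VV[2][2]++ -> VV[2]=[1, 0, 2, 1]
Event 3: SEND 2->0: VV[2][2]++ -> VV[2]=[1, 0, 3, 1], msg_vec=[1, 0, 3, 1]; VV[0]=max(VV[0],msg_vec) then VV[0][0]++ -> VV[0]=[2, 0, 3, 1]
Event 4: SEND 0->2: VV[0][0]++ -> VV[0]=[3, 0, 3, 1], msg_vec=[3, 0, 3, 1]; VV[2]=max(VV[2],msg_vec) then VV[2][2]++ -> VV[2]=[3, 0, 4, 1]
Event 5: SEND 3->1: VV[3][3]++ -> VV[3]=[0, 0, 0, 2], msg_vec=[0, 0, 0, 2]; VV[1]=max(VV[1],msg_vec) then VV[1][1]++ -> VV[1]=[0, 1, 0, 2]
Event 6: LOCAL 1: VV[1][1]++ -> VV[1]=[0, 2, 0, 2]
Event 7: SEND 0->2: VV[0][0]++ -> VV[0]=[4, 0, 3, 1], msg_vec=[4, 0, 3, 1]; VV[2]=max(VV[2],msg_vec) then VV[2][2]++ -> VV[2]=[4, 0, 5, 1]
Event 3 stamp: [1, 0, 3, 1]
Event 6 stamp: [0, 2, 0, 2]
[1, 0, 3, 1] <= [0, 2, 0, 2]? False
[0, 2, 0, 2] <= [1, 0, 3, 1]? False
Relation: concurrent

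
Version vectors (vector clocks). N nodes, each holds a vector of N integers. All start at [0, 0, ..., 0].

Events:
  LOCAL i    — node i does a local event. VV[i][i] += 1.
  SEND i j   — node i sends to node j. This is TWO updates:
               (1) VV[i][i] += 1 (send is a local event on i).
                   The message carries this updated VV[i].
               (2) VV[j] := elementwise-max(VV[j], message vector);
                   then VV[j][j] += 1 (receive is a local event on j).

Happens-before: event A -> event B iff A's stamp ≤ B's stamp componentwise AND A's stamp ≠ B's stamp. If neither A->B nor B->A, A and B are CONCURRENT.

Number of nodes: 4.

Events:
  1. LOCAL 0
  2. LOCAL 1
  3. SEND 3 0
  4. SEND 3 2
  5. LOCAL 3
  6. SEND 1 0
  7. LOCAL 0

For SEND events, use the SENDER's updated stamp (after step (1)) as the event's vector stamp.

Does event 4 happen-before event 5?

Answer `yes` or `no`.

Initial: VV[0]=[0, 0, 0, 0]
Initial: VV[1]=[0, 0, 0, 0]
Initial: VV[2]=[0, 0, 0, 0]
Initial: VV[3]=[0, 0, 0, 0]
Event 1: LOCAL 0: VV[0][0]++ -> VV[0]=[1, 0, 0, 0]
Event 2: LOCAL 1: VV[1][1]++ -> VV[1]=[0, 1, 0, 0]
Event 3: SEND 3->0: VV[3][3]++ -> VV[3]=[0, 0, 0, 1], msg_vec=[0, 0, 0, 1]; VV[0]=max(VV[0],msg_vec) then VV[0][0]++ -> VV[0]=[2, 0, 0, 1]
Event 4: SEND 3->2: VV[3][3]++ -> VV[3]=[0, 0, 0, 2], msg_vec=[0, 0, 0, 2]; VV[2]=max(VV[2],msg_vec) then VV[2][2]++ -> VV[2]=[0, 0, 1, 2]
Event 5: LOCAL 3: VV[3][3]++ -> VV[3]=[0, 0, 0, 3]
Event 6: SEND 1->0: VV[1][1]++ -> VV[1]=[0, 2, 0, 0], msg_vec=[0, 2, 0, 0]; VV[0]=max(VV[0],msg_vec) then VV[0][0]++ -> VV[0]=[3, 2, 0, 1]
Event 7: LOCAL 0: VV[0][0]++ -> VV[0]=[4, 2, 0, 1]
Event 4 stamp: [0, 0, 0, 2]
Event 5 stamp: [0, 0, 0, 3]
[0, 0, 0, 2] <= [0, 0, 0, 3]? True. Equal? False. Happens-before: True

Answer: yes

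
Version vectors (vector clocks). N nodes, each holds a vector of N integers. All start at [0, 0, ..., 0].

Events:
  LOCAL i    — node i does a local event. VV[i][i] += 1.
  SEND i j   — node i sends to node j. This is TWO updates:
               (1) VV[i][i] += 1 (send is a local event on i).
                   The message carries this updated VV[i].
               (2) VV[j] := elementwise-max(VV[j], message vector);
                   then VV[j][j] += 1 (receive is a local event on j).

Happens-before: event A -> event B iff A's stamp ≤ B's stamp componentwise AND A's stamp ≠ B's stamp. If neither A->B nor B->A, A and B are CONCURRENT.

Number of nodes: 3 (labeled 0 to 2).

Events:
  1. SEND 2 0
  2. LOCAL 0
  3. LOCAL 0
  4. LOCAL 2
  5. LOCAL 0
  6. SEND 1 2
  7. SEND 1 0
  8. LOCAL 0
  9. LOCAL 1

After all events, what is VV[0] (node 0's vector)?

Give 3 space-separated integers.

Initial: VV[0]=[0, 0, 0]
Initial: VV[1]=[0, 0, 0]
Initial: VV[2]=[0, 0, 0]
Event 1: SEND 2->0: VV[2][2]++ -> VV[2]=[0, 0, 1], msg_vec=[0, 0, 1]; VV[0]=max(VV[0],msg_vec) then VV[0][0]++ -> VV[0]=[1, 0, 1]
Event 2: LOCAL 0: VV[0][0]++ -> VV[0]=[2, 0, 1]
Event 3: LOCAL 0: VV[0][0]++ -> VV[0]=[3, 0, 1]
Event 4: LOCAL 2: VV[2][2]++ -> VV[2]=[0, 0, 2]
Event 5: LOCAL 0: VV[0][0]++ -> VV[0]=[4, 0, 1]
Event 6: SEND 1->2: VV[1][1]++ -> VV[1]=[0, 1, 0], msg_vec=[0, 1, 0]; VV[2]=max(VV[2],msg_vec) then VV[2][2]++ -> VV[2]=[0, 1, 3]
Event 7: SEND 1->0: VV[1][1]++ -> VV[1]=[0, 2, 0], msg_vec=[0, 2, 0]; VV[0]=max(VV[0],msg_vec) then VV[0][0]++ -> VV[0]=[5, 2, 1]
Event 8: LOCAL 0: VV[0][0]++ -> VV[0]=[6, 2, 1]
Event 9: LOCAL 1: VV[1][1]++ -> VV[1]=[0, 3, 0]
Final vectors: VV[0]=[6, 2, 1]; VV[1]=[0, 3, 0]; VV[2]=[0, 1, 3]

Answer: 6 2 1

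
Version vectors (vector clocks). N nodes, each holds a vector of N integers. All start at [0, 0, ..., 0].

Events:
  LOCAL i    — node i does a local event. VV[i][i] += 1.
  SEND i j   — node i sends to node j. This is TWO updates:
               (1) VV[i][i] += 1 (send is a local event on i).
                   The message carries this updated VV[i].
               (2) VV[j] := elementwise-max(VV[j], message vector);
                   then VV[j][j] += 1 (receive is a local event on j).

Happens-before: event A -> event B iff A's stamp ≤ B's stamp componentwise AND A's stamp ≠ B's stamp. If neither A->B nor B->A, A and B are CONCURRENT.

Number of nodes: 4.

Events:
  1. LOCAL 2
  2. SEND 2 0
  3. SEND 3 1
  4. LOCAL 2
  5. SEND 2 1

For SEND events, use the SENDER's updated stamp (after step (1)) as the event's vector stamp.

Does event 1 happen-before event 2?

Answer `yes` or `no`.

Answer: yes

Derivation:
Initial: VV[0]=[0, 0, 0, 0]
Initial: VV[1]=[0, 0, 0, 0]
Initial: VV[2]=[0, 0, 0, 0]
Initial: VV[3]=[0, 0, 0, 0]
Event 1: LOCAL 2: VV[2][2]++ -> VV[2]=[0, 0, 1, 0]
Event 2: SEND 2->0: VV[2][2]++ -> VV[2]=[0, 0, 2, 0], msg_vec=[0, 0, 2, 0]; VV[0]=max(VV[0],msg_vec) then VV[0][0]++ -> VV[0]=[1, 0, 2, 0]
Event 3: SEND 3->1: VV[3][3]++ -> VV[3]=[0, 0, 0, 1], msg_vec=[0, 0, 0, 1]; VV[1]=max(VV[1],msg_vec) then VV[1][1]++ -> VV[1]=[0, 1, 0, 1]
Event 4: LOCAL 2: VV[2][2]++ -> VV[2]=[0, 0, 3, 0]
Event 5: SEND 2->1: VV[2][2]++ -> VV[2]=[0, 0, 4, 0], msg_vec=[0, 0, 4, 0]; VV[1]=max(VV[1],msg_vec) then VV[1][1]++ -> VV[1]=[0, 2, 4, 1]
Event 1 stamp: [0, 0, 1, 0]
Event 2 stamp: [0, 0, 2, 0]
[0, 0, 1, 0] <= [0, 0, 2, 0]? True. Equal? False. Happens-before: True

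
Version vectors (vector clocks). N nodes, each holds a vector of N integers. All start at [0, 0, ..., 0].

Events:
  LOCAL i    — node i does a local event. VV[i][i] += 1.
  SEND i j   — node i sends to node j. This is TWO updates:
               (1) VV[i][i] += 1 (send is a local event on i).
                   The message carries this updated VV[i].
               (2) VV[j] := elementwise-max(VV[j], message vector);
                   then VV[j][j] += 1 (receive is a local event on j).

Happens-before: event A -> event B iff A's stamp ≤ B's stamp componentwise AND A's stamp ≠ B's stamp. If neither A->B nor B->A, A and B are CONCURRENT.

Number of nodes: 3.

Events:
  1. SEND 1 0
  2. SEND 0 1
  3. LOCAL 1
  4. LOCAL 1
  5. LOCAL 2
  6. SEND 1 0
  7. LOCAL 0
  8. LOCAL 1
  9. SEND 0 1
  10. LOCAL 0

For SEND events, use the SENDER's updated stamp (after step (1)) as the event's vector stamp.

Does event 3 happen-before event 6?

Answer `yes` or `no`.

Answer: yes

Derivation:
Initial: VV[0]=[0, 0, 0]
Initial: VV[1]=[0, 0, 0]
Initial: VV[2]=[0, 0, 0]
Event 1: SEND 1->0: VV[1][1]++ -> VV[1]=[0, 1, 0], msg_vec=[0, 1, 0]; VV[0]=max(VV[0],msg_vec) then VV[0][0]++ -> VV[0]=[1, 1, 0]
Event 2: SEND 0->1: VV[0][0]++ -> VV[0]=[2, 1, 0], msg_vec=[2, 1, 0]; VV[1]=max(VV[1],msg_vec) then VV[1][1]++ -> VV[1]=[2, 2, 0]
Event 3: LOCAL 1: VV[1][1]++ -> VV[1]=[2, 3, 0]
Event 4: LOCAL 1: VV[1][1]++ -> VV[1]=[2, 4, 0]
Event 5: LOCAL 2: VV[2][2]++ -> VV[2]=[0, 0, 1]
Event 6: SEND 1->0: VV[1][1]++ -> VV[1]=[2, 5, 0], msg_vec=[2, 5, 0]; VV[0]=max(VV[0],msg_vec) then VV[0][0]++ -> VV[0]=[3, 5, 0]
Event 7: LOCAL 0: VV[0][0]++ -> VV[0]=[4, 5, 0]
Event 8: LOCAL 1: VV[1][1]++ -> VV[1]=[2, 6, 0]
Event 9: SEND 0->1: VV[0][0]++ -> VV[0]=[5, 5, 0], msg_vec=[5, 5, 0]; VV[1]=max(VV[1],msg_vec) then VV[1][1]++ -> VV[1]=[5, 7, 0]
Event 10: LOCAL 0: VV[0][0]++ -> VV[0]=[6, 5, 0]
Event 3 stamp: [2, 3, 0]
Event 6 stamp: [2, 5, 0]
[2, 3, 0] <= [2, 5, 0]? True. Equal? False. Happens-before: True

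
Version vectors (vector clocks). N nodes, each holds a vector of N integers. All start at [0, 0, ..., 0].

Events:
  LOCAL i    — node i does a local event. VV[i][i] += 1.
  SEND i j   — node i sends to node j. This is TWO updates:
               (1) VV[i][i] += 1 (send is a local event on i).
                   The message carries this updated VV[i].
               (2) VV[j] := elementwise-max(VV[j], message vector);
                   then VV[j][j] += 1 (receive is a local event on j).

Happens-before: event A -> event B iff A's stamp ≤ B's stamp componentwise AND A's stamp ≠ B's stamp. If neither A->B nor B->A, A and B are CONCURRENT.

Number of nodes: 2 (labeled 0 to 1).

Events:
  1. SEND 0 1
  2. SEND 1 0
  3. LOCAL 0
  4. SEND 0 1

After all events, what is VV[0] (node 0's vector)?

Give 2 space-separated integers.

Initial: VV[0]=[0, 0]
Initial: VV[1]=[0, 0]
Event 1: SEND 0->1: VV[0][0]++ -> VV[0]=[1, 0], msg_vec=[1, 0]; VV[1]=max(VV[1],msg_vec) then VV[1][1]++ -> VV[1]=[1, 1]
Event 2: SEND 1->0: VV[1][1]++ -> VV[1]=[1, 2], msg_vec=[1, 2]; VV[0]=max(VV[0],msg_vec) then VV[0][0]++ -> VV[0]=[2, 2]
Event 3: LOCAL 0: VV[0][0]++ -> VV[0]=[3, 2]
Event 4: SEND 0->1: VV[0][0]++ -> VV[0]=[4, 2], msg_vec=[4, 2]; VV[1]=max(VV[1],msg_vec) then VV[1][1]++ -> VV[1]=[4, 3]
Final vectors: VV[0]=[4, 2]; VV[1]=[4, 3]

Answer: 4 2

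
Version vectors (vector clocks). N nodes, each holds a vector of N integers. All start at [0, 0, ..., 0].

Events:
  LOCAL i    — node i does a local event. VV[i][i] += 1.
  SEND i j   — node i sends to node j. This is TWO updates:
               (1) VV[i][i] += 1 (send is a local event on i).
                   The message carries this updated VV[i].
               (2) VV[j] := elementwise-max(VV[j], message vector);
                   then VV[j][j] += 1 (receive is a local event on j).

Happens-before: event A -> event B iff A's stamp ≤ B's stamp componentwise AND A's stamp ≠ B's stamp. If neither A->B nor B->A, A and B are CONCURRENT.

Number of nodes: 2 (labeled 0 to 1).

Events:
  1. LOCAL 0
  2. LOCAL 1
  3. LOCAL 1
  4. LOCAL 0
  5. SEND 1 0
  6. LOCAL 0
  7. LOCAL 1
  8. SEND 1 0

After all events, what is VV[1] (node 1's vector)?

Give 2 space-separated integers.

Answer: 0 5

Derivation:
Initial: VV[0]=[0, 0]
Initial: VV[1]=[0, 0]
Event 1: LOCAL 0: VV[0][0]++ -> VV[0]=[1, 0]
Event 2: LOCAL 1: VV[1][1]++ -> VV[1]=[0, 1]
Event 3: LOCAL 1: VV[1][1]++ -> VV[1]=[0, 2]
Event 4: LOCAL 0: VV[0][0]++ -> VV[0]=[2, 0]
Event 5: SEND 1->0: VV[1][1]++ -> VV[1]=[0, 3], msg_vec=[0, 3]; VV[0]=max(VV[0],msg_vec) then VV[0][0]++ -> VV[0]=[3, 3]
Event 6: LOCAL 0: VV[0][0]++ -> VV[0]=[4, 3]
Event 7: LOCAL 1: VV[1][1]++ -> VV[1]=[0, 4]
Event 8: SEND 1->0: VV[1][1]++ -> VV[1]=[0, 5], msg_vec=[0, 5]; VV[0]=max(VV[0],msg_vec) then VV[0][0]++ -> VV[0]=[5, 5]
Final vectors: VV[0]=[5, 5]; VV[1]=[0, 5]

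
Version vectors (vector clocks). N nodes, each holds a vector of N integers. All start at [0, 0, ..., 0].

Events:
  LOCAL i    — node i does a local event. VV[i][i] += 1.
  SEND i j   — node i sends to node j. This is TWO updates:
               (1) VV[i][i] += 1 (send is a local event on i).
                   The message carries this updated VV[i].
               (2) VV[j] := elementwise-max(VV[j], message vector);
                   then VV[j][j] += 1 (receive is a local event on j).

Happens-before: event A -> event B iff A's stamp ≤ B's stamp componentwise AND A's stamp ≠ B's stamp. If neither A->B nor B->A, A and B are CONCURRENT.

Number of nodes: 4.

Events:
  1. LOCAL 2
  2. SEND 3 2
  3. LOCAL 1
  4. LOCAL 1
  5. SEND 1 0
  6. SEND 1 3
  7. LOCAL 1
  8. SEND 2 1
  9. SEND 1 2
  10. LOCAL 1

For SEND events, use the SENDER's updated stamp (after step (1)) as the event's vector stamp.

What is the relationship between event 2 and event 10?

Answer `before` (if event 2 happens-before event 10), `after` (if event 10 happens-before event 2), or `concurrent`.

Initial: VV[0]=[0, 0, 0, 0]
Initial: VV[1]=[0, 0, 0, 0]
Initial: VV[2]=[0, 0, 0, 0]
Initial: VV[3]=[0, 0, 0, 0]
Event 1: LOCAL 2: VV[2][2]++ -> VV[2]=[0, 0, 1, 0]
Event 2: SEND 3->2: VV[3][3]++ -> VV[3]=[0, 0, 0, 1], msg_vec=[0, 0, 0, 1]; VV[2]=max(VV[2],msg_vec) then VV[2][2]++ -> VV[2]=[0, 0, 2, 1]
Event 3: LOCAL 1: VV[1][1]++ -> VV[1]=[0, 1, 0, 0]
Event 4: LOCAL 1: VV[1][1]++ -> VV[1]=[0, 2, 0, 0]
Event 5: SEND 1->0: VV[1][1]++ -> VV[1]=[0, 3, 0, 0], msg_vec=[0, 3, 0, 0]; VV[0]=max(VV[0],msg_vec) then VV[0][0]++ -> VV[0]=[1, 3, 0, 0]
Event 6: SEND 1->3: VV[1][1]++ -> VV[1]=[0, 4, 0, 0], msg_vec=[0, 4, 0, 0]; VV[3]=max(VV[3],msg_vec) then VV[3][3]++ -> VV[3]=[0, 4, 0, 2]
Event 7: LOCAL 1: VV[1][1]++ -> VV[1]=[0, 5, 0, 0]
Event 8: SEND 2->1: VV[2][2]++ -> VV[2]=[0, 0, 3, 1], msg_vec=[0, 0, 3, 1]; VV[1]=max(VV[1],msg_vec) then VV[1][1]++ -> VV[1]=[0, 6, 3, 1]
Event 9: SEND 1->2: VV[1][1]++ -> VV[1]=[0, 7, 3, 1], msg_vec=[0, 7, 3, 1]; VV[2]=max(VV[2],msg_vec) then VV[2][2]++ -> VV[2]=[0, 7, 4, 1]
Event 10: LOCAL 1: VV[1][1]++ -> VV[1]=[0, 8, 3, 1]
Event 2 stamp: [0, 0, 0, 1]
Event 10 stamp: [0, 8, 3, 1]
[0, 0, 0, 1] <= [0, 8, 3, 1]? True
[0, 8, 3, 1] <= [0, 0, 0, 1]? False
Relation: before

Answer: before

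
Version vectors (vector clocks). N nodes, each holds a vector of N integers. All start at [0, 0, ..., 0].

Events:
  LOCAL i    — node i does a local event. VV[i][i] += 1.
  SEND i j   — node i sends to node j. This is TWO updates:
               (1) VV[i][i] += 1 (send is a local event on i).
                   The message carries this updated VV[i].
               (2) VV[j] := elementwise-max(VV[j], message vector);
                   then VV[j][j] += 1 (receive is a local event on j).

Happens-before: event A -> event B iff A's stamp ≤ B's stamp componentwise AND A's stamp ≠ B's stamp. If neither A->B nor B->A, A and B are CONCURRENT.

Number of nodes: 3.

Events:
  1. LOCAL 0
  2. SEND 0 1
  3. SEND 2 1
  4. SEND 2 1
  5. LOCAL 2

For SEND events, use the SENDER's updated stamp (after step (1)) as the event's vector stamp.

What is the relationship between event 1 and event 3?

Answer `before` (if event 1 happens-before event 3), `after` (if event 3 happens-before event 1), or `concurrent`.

Initial: VV[0]=[0, 0, 0]
Initial: VV[1]=[0, 0, 0]
Initial: VV[2]=[0, 0, 0]
Event 1: LOCAL 0: VV[0][0]++ -> VV[0]=[1, 0, 0]
Event 2: SEND 0->1: VV[0][0]++ -> VV[0]=[2, 0, 0], msg_vec=[2, 0, 0]; VV[1]=max(VV[1],msg_vec) then VV[1][1]++ -> VV[1]=[2, 1, 0]
Event 3: SEND 2->1: VV[2][2]++ -> VV[2]=[0, 0, 1], msg_vec=[0, 0, 1]; VV[1]=max(VV[1],msg_vec) then VV[1][1]++ -> VV[1]=[2, 2, 1]
Event 4: SEND 2->1: VV[2][2]++ -> VV[2]=[0, 0, 2], msg_vec=[0, 0, 2]; VV[1]=max(VV[1],msg_vec) then VV[1][1]++ -> VV[1]=[2, 3, 2]
Event 5: LOCAL 2: VV[2][2]++ -> VV[2]=[0, 0, 3]
Event 1 stamp: [1, 0, 0]
Event 3 stamp: [0, 0, 1]
[1, 0, 0] <= [0, 0, 1]? False
[0, 0, 1] <= [1, 0, 0]? False
Relation: concurrent

Answer: concurrent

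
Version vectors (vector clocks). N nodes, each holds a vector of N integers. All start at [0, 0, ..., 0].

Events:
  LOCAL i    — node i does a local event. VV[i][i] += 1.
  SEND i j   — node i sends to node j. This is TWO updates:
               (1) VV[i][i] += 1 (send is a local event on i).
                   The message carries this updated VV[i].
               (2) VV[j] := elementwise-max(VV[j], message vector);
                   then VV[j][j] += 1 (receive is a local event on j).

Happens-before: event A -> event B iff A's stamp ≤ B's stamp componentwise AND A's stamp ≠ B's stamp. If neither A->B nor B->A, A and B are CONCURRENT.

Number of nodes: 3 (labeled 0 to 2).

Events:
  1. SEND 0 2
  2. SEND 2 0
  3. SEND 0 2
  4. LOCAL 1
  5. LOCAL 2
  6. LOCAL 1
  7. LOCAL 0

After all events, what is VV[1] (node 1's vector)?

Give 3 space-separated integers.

Answer: 0 2 0

Derivation:
Initial: VV[0]=[0, 0, 0]
Initial: VV[1]=[0, 0, 0]
Initial: VV[2]=[0, 0, 0]
Event 1: SEND 0->2: VV[0][0]++ -> VV[0]=[1, 0, 0], msg_vec=[1, 0, 0]; VV[2]=max(VV[2],msg_vec) then VV[2][2]++ -> VV[2]=[1, 0, 1]
Event 2: SEND 2->0: VV[2][2]++ -> VV[2]=[1, 0, 2], msg_vec=[1, 0, 2]; VV[0]=max(VV[0],msg_vec) then VV[0][0]++ -> VV[0]=[2, 0, 2]
Event 3: SEND 0->2: VV[0][0]++ -> VV[0]=[3, 0, 2], msg_vec=[3, 0, 2]; VV[2]=max(VV[2],msg_vec) then VV[2][2]++ -> VV[2]=[3, 0, 3]
Event 4: LOCAL 1: VV[1][1]++ -> VV[1]=[0, 1, 0]
Event 5: LOCAL 2: VV[2][2]++ -> VV[2]=[3, 0, 4]
Event 6: LOCAL 1: VV[1][1]++ -> VV[1]=[0, 2, 0]
Event 7: LOCAL 0: VV[0][0]++ -> VV[0]=[4, 0, 2]
Final vectors: VV[0]=[4, 0, 2]; VV[1]=[0, 2, 0]; VV[2]=[3, 0, 4]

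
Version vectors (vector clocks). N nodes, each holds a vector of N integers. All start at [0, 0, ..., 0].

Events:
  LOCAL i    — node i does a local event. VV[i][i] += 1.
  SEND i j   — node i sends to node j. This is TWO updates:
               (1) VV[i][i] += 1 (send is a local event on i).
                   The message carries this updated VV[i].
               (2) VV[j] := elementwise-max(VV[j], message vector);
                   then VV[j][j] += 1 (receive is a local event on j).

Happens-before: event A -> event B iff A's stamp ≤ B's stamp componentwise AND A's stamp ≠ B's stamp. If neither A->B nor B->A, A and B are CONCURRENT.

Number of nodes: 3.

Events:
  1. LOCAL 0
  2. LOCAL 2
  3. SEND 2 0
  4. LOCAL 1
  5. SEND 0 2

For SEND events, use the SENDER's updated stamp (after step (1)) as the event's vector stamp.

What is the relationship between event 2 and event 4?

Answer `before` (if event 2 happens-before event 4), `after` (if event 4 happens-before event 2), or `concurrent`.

Initial: VV[0]=[0, 0, 0]
Initial: VV[1]=[0, 0, 0]
Initial: VV[2]=[0, 0, 0]
Event 1: LOCAL 0: VV[0][0]++ -> VV[0]=[1, 0, 0]
Event 2: LOCAL 2: VV[2][2]++ -> VV[2]=[0, 0, 1]
Event 3: SEND 2->0: VV[2][2]++ -> VV[2]=[0, 0, 2], msg_vec=[0, 0, 2]; VV[0]=max(VV[0],msg_vec) then VV[0][0]++ -> VV[0]=[2, 0, 2]
Event 4: LOCAL 1: VV[1][1]++ -> VV[1]=[0, 1, 0]
Event 5: SEND 0->2: VV[0][0]++ -> VV[0]=[3, 0, 2], msg_vec=[3, 0, 2]; VV[2]=max(VV[2],msg_vec) then VV[2][2]++ -> VV[2]=[3, 0, 3]
Event 2 stamp: [0, 0, 1]
Event 4 stamp: [0, 1, 0]
[0, 0, 1] <= [0, 1, 0]? False
[0, 1, 0] <= [0, 0, 1]? False
Relation: concurrent

Answer: concurrent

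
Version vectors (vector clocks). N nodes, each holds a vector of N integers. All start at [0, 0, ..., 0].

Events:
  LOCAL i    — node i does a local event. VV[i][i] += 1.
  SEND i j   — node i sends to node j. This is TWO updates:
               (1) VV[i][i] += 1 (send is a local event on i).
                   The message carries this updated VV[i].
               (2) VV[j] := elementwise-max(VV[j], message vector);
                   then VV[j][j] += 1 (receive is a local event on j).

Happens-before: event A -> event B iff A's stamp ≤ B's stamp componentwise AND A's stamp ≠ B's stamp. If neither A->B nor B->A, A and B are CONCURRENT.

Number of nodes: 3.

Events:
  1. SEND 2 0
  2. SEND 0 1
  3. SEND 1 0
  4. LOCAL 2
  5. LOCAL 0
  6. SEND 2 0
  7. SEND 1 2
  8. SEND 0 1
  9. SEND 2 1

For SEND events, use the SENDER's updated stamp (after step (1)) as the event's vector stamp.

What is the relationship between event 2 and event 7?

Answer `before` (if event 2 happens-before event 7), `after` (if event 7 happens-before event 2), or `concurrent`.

Initial: VV[0]=[0, 0, 0]
Initial: VV[1]=[0, 0, 0]
Initial: VV[2]=[0, 0, 0]
Event 1: SEND 2->0: VV[2][2]++ -> VV[2]=[0, 0, 1], msg_vec=[0, 0, 1]; VV[0]=max(VV[0],msg_vec) then VV[0][0]++ -> VV[0]=[1, 0, 1]
Event 2: SEND 0->1: VV[0][0]++ -> VV[0]=[2, 0, 1], msg_vec=[2, 0, 1]; VV[1]=max(VV[1],msg_vec) then VV[1][1]++ -> VV[1]=[2, 1, 1]
Event 3: SEND 1->0: VV[1][1]++ -> VV[1]=[2, 2, 1], msg_vec=[2, 2, 1]; VV[0]=max(VV[0],msg_vec) then VV[0][0]++ -> VV[0]=[3, 2, 1]
Event 4: LOCAL 2: VV[2][2]++ -> VV[2]=[0, 0, 2]
Event 5: LOCAL 0: VV[0][0]++ -> VV[0]=[4, 2, 1]
Event 6: SEND 2->0: VV[2][2]++ -> VV[2]=[0, 0, 3], msg_vec=[0, 0, 3]; VV[0]=max(VV[0],msg_vec) then VV[0][0]++ -> VV[0]=[5, 2, 3]
Event 7: SEND 1->2: VV[1][1]++ -> VV[1]=[2, 3, 1], msg_vec=[2, 3, 1]; VV[2]=max(VV[2],msg_vec) then VV[2][2]++ -> VV[2]=[2, 3, 4]
Event 8: SEND 0->1: VV[0][0]++ -> VV[0]=[6, 2, 3], msg_vec=[6, 2, 3]; VV[1]=max(VV[1],msg_vec) then VV[1][1]++ -> VV[1]=[6, 4, 3]
Event 9: SEND 2->1: VV[2][2]++ -> VV[2]=[2, 3, 5], msg_vec=[2, 3, 5]; VV[1]=max(VV[1],msg_vec) then VV[1][1]++ -> VV[1]=[6, 5, 5]
Event 2 stamp: [2, 0, 1]
Event 7 stamp: [2, 3, 1]
[2, 0, 1] <= [2, 3, 1]? True
[2, 3, 1] <= [2, 0, 1]? False
Relation: before

Answer: before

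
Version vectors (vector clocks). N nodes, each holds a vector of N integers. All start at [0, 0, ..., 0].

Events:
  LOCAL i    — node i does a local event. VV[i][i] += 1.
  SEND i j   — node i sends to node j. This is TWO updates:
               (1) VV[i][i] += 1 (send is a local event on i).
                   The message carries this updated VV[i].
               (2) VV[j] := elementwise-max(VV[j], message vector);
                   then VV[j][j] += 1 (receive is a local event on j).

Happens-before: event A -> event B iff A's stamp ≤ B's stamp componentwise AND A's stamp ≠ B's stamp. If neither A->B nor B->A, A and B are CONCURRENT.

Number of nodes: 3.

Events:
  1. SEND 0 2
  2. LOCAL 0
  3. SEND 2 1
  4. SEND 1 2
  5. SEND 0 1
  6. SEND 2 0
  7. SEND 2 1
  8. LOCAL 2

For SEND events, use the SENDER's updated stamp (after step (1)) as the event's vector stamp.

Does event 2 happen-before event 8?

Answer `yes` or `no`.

Answer: no

Derivation:
Initial: VV[0]=[0, 0, 0]
Initial: VV[1]=[0, 0, 0]
Initial: VV[2]=[0, 0, 0]
Event 1: SEND 0->2: VV[0][0]++ -> VV[0]=[1, 0, 0], msg_vec=[1, 0, 0]; VV[2]=max(VV[2],msg_vec) then VV[2][2]++ -> VV[2]=[1, 0, 1]
Event 2: LOCAL 0: VV[0][0]++ -> VV[0]=[2, 0, 0]
Event 3: SEND 2->1: VV[2][2]++ -> VV[2]=[1, 0, 2], msg_vec=[1, 0, 2]; VV[1]=max(VV[1],msg_vec) then VV[1][1]++ -> VV[1]=[1, 1, 2]
Event 4: SEND 1->2: VV[1][1]++ -> VV[1]=[1, 2, 2], msg_vec=[1, 2, 2]; VV[2]=max(VV[2],msg_vec) then VV[2][2]++ -> VV[2]=[1, 2, 3]
Event 5: SEND 0->1: VV[0][0]++ -> VV[0]=[3, 0, 0], msg_vec=[3, 0, 0]; VV[1]=max(VV[1],msg_vec) then VV[1][1]++ -> VV[1]=[3, 3, 2]
Event 6: SEND 2->0: VV[2][2]++ -> VV[2]=[1, 2, 4], msg_vec=[1, 2, 4]; VV[0]=max(VV[0],msg_vec) then VV[0][0]++ -> VV[0]=[4, 2, 4]
Event 7: SEND 2->1: VV[2][2]++ -> VV[2]=[1, 2, 5], msg_vec=[1, 2, 5]; VV[1]=max(VV[1],msg_vec) then VV[1][1]++ -> VV[1]=[3, 4, 5]
Event 8: LOCAL 2: VV[2][2]++ -> VV[2]=[1, 2, 6]
Event 2 stamp: [2, 0, 0]
Event 8 stamp: [1, 2, 6]
[2, 0, 0] <= [1, 2, 6]? False. Equal? False. Happens-before: False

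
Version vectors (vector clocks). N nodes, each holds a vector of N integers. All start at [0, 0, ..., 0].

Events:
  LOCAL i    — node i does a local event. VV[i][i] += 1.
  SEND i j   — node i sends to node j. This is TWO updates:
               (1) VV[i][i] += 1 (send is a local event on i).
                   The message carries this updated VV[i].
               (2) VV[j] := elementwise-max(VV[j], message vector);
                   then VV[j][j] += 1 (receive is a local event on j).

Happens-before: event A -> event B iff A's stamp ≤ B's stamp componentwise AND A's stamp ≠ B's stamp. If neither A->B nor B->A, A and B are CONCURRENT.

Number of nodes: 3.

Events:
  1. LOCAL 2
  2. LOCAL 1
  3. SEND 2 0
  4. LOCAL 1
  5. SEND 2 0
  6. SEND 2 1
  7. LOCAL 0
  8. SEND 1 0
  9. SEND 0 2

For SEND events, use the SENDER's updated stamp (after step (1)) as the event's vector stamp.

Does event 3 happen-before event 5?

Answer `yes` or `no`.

Initial: VV[0]=[0, 0, 0]
Initial: VV[1]=[0, 0, 0]
Initial: VV[2]=[0, 0, 0]
Event 1: LOCAL 2: VV[2][2]++ -> VV[2]=[0, 0, 1]
Event 2: LOCAL 1: VV[1][1]++ -> VV[1]=[0, 1, 0]
Event 3: SEND 2->0: VV[2][2]++ -> VV[2]=[0, 0, 2], msg_vec=[0, 0, 2]; VV[0]=max(VV[0],msg_vec) then VV[0][0]++ -> VV[0]=[1, 0, 2]
Event 4: LOCAL 1: VV[1][1]++ -> VV[1]=[0, 2, 0]
Event 5: SEND 2->0: VV[2][2]++ -> VV[2]=[0, 0, 3], msg_vec=[0, 0, 3]; VV[0]=max(VV[0],msg_vec) then VV[0][0]++ -> VV[0]=[2, 0, 3]
Event 6: SEND 2->1: VV[2][2]++ -> VV[2]=[0, 0, 4], msg_vec=[0, 0, 4]; VV[1]=max(VV[1],msg_vec) then VV[1][1]++ -> VV[1]=[0, 3, 4]
Event 7: LOCAL 0: VV[0][0]++ -> VV[0]=[3, 0, 3]
Event 8: SEND 1->0: VV[1][1]++ -> VV[1]=[0, 4, 4], msg_vec=[0, 4, 4]; VV[0]=max(VV[0],msg_vec) then VV[0][0]++ -> VV[0]=[4, 4, 4]
Event 9: SEND 0->2: VV[0][0]++ -> VV[0]=[5, 4, 4], msg_vec=[5, 4, 4]; VV[2]=max(VV[2],msg_vec) then VV[2][2]++ -> VV[2]=[5, 4, 5]
Event 3 stamp: [0, 0, 2]
Event 5 stamp: [0, 0, 3]
[0, 0, 2] <= [0, 0, 3]? True. Equal? False. Happens-before: True

Answer: yes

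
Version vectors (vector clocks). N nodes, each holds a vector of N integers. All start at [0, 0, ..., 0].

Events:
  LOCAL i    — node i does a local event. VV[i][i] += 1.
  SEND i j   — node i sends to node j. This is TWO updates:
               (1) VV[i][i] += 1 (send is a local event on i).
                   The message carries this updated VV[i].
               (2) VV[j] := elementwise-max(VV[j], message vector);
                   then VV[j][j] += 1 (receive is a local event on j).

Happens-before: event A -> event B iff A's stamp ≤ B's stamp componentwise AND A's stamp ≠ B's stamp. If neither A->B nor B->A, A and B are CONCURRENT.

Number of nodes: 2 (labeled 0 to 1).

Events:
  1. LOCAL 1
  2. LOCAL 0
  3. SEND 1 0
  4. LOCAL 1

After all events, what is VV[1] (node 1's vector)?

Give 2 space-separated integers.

Initial: VV[0]=[0, 0]
Initial: VV[1]=[0, 0]
Event 1: LOCAL 1: VV[1][1]++ -> VV[1]=[0, 1]
Event 2: LOCAL 0: VV[0][0]++ -> VV[0]=[1, 0]
Event 3: SEND 1->0: VV[1][1]++ -> VV[1]=[0, 2], msg_vec=[0, 2]; VV[0]=max(VV[0],msg_vec) then VV[0][0]++ -> VV[0]=[2, 2]
Event 4: LOCAL 1: VV[1][1]++ -> VV[1]=[0, 3]
Final vectors: VV[0]=[2, 2]; VV[1]=[0, 3]

Answer: 0 3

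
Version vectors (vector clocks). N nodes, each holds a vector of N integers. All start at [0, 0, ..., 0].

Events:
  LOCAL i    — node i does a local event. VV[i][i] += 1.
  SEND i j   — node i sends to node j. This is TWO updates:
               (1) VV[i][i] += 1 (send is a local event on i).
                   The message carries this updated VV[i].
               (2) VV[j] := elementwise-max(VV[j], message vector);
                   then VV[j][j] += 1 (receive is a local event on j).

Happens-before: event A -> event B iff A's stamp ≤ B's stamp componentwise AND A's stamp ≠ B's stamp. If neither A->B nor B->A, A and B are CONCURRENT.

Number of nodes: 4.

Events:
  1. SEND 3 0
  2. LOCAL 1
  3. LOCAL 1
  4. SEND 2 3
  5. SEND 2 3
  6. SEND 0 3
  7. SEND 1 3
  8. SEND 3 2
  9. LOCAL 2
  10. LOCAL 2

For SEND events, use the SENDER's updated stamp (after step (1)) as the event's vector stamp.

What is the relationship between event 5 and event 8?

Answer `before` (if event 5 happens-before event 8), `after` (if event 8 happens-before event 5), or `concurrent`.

Initial: VV[0]=[0, 0, 0, 0]
Initial: VV[1]=[0, 0, 0, 0]
Initial: VV[2]=[0, 0, 0, 0]
Initial: VV[3]=[0, 0, 0, 0]
Event 1: SEND 3->0: VV[3][3]++ -> VV[3]=[0, 0, 0, 1], msg_vec=[0, 0, 0, 1]; VV[0]=max(VV[0],msg_vec) then VV[0][0]++ -> VV[0]=[1, 0, 0, 1]
Event 2: LOCAL 1: VV[1][1]++ -> VV[1]=[0, 1, 0, 0]
Event 3: LOCAL 1: VV[1][1]++ -> VV[1]=[0, 2, 0, 0]
Event 4: SEND 2->3: VV[2][2]++ -> VV[2]=[0, 0, 1, 0], msg_vec=[0, 0, 1, 0]; VV[3]=max(VV[3],msg_vec) then VV[3][3]++ -> VV[3]=[0, 0, 1, 2]
Event 5: SEND 2->3: VV[2][2]++ -> VV[2]=[0, 0, 2, 0], msg_vec=[0, 0, 2, 0]; VV[3]=max(VV[3],msg_vec) then VV[3][3]++ -> VV[3]=[0, 0, 2, 3]
Event 6: SEND 0->3: VV[0][0]++ -> VV[0]=[2, 0, 0, 1], msg_vec=[2, 0, 0, 1]; VV[3]=max(VV[3],msg_vec) then VV[3][3]++ -> VV[3]=[2, 0, 2, 4]
Event 7: SEND 1->3: VV[1][1]++ -> VV[1]=[0, 3, 0, 0], msg_vec=[0, 3, 0, 0]; VV[3]=max(VV[3],msg_vec) then VV[3][3]++ -> VV[3]=[2, 3, 2, 5]
Event 8: SEND 3->2: VV[3][3]++ -> VV[3]=[2, 3, 2, 6], msg_vec=[2, 3, 2, 6]; VV[2]=max(VV[2],msg_vec) then VV[2][2]++ -> VV[2]=[2, 3, 3, 6]
Event 9: LOCAL 2: VV[2][2]++ -> VV[2]=[2, 3, 4, 6]
Event 10: LOCAL 2: VV[2][2]++ -> VV[2]=[2, 3, 5, 6]
Event 5 stamp: [0, 0, 2, 0]
Event 8 stamp: [2, 3, 2, 6]
[0, 0, 2, 0] <= [2, 3, 2, 6]? True
[2, 3, 2, 6] <= [0, 0, 2, 0]? False
Relation: before

Answer: before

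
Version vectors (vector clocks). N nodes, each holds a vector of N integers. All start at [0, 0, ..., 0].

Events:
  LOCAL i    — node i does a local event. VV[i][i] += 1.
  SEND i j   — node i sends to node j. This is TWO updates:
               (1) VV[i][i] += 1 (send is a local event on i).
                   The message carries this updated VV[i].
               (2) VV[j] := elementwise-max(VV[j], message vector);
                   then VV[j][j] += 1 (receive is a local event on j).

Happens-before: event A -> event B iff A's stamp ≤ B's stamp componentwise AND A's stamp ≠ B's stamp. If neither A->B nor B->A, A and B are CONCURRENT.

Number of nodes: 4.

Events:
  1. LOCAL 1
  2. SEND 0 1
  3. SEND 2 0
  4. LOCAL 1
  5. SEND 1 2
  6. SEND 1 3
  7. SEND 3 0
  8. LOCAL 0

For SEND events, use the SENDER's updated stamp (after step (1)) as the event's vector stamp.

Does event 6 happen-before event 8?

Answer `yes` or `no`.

Initial: VV[0]=[0, 0, 0, 0]
Initial: VV[1]=[0, 0, 0, 0]
Initial: VV[2]=[0, 0, 0, 0]
Initial: VV[3]=[0, 0, 0, 0]
Event 1: LOCAL 1: VV[1][1]++ -> VV[1]=[0, 1, 0, 0]
Event 2: SEND 0->1: VV[0][0]++ -> VV[0]=[1, 0, 0, 0], msg_vec=[1, 0, 0, 0]; VV[1]=max(VV[1],msg_vec) then VV[1][1]++ -> VV[1]=[1, 2, 0, 0]
Event 3: SEND 2->0: VV[2][2]++ -> VV[2]=[0, 0, 1, 0], msg_vec=[0, 0, 1, 0]; VV[0]=max(VV[0],msg_vec) then VV[0][0]++ -> VV[0]=[2, 0, 1, 0]
Event 4: LOCAL 1: VV[1][1]++ -> VV[1]=[1, 3, 0, 0]
Event 5: SEND 1->2: VV[1][1]++ -> VV[1]=[1, 4, 0, 0], msg_vec=[1, 4, 0, 0]; VV[2]=max(VV[2],msg_vec) then VV[2][2]++ -> VV[2]=[1, 4, 2, 0]
Event 6: SEND 1->3: VV[1][1]++ -> VV[1]=[1, 5, 0, 0], msg_vec=[1, 5, 0, 0]; VV[3]=max(VV[3],msg_vec) then VV[3][3]++ -> VV[3]=[1, 5, 0, 1]
Event 7: SEND 3->0: VV[3][3]++ -> VV[3]=[1, 5, 0, 2], msg_vec=[1, 5, 0, 2]; VV[0]=max(VV[0],msg_vec) then VV[0][0]++ -> VV[0]=[3, 5, 1, 2]
Event 8: LOCAL 0: VV[0][0]++ -> VV[0]=[4, 5, 1, 2]
Event 6 stamp: [1, 5, 0, 0]
Event 8 stamp: [4, 5, 1, 2]
[1, 5, 0, 0] <= [4, 5, 1, 2]? True. Equal? False. Happens-before: True

Answer: yes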